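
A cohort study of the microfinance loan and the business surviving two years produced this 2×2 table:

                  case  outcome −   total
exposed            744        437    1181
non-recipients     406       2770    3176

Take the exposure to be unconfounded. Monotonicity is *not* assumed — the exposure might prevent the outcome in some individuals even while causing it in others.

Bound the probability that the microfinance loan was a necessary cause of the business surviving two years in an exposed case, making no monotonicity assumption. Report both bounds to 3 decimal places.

p₁ = P(outcome | exposed) = 744/1181 = 0.62997
p₀ = P(outcome | unexposed) = 406/3176 = 0.12783
Under exogeneity alone the bounds on PN are max{0,(p₁−p₀)/p₁} ≤ PN ≤ min{1,(1−p₀)/p₁}.
  lower = (p₁ − p₀)/p₁ = 0.50214 / 0.62997 ≈ 0.7971
  upper = min{1, (1 − p₀)/p₁} = 0.87217 / 0.62997 ≈ 1.3844 → capped at 1

0.797 ≤ PN ≤ 1.000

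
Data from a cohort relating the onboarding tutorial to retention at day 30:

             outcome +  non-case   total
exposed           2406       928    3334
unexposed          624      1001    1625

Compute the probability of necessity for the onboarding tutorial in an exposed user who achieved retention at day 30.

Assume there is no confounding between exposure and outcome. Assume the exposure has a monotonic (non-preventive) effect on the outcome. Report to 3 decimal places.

PN ≈ 0.468

p₁ = P(outcome | exposed) = 2406/3334 = 0.72166
p₀ = P(outcome | unexposed) = 624/1625 = 0.384
Under exogeneity and monotonicity, PN = (p₁ − p₀) / p₁.
PN = (0.72166 − 0.384) / 0.72166 = 0.33766 / 0.72166 ≈ 0.4679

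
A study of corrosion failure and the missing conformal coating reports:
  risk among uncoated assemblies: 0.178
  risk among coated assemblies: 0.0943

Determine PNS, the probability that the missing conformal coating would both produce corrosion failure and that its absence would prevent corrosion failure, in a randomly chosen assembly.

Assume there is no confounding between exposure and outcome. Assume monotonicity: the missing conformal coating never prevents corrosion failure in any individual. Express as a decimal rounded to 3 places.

Let p₁ = 0.178, p₀ = 0.0943.
Under exogeneity and monotonicity, PNS = p₁ − p₀.
PNS = 0.178 − 0.0943 = 0.0837

PNS ≈ 0.084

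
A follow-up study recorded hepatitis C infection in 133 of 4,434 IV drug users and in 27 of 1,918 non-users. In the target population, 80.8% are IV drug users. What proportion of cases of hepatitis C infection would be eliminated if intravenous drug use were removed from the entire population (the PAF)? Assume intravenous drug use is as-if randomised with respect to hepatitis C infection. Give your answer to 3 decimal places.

p₁ = P(outcome | exposed) = 133/4434 = 0.029995
p₀ = P(outcome | unexposed) = 27/1918 = 0.014077
Overall risk P(Y=1) = π·p₁ + (1−π)·p₀ = 0.808×0.029995 + 0.192×0.014077 = 0.026939.
Under exogeneity, PAF = [P(Y=1) − p₀] / P(Y=1).
PAF = (0.026939 − 0.014077) / 0.026939 ≈ 0.4774

PAF ≈ 0.477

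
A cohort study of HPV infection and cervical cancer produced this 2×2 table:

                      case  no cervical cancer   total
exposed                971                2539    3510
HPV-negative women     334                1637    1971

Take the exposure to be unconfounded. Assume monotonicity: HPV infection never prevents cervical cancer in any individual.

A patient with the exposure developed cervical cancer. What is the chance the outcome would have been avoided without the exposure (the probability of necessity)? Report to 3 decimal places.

p₁ = P(outcome | exposed) = 971/3510 = 0.27664
p₀ = P(outcome | unexposed) = 334/1971 = 0.16946
Under exogeneity and monotonicity, PN = (p₁ − p₀)/p₁.
PN = (0.27664 − 0.16946) / 0.27664 ≈ 0.3874

PN ≈ 0.387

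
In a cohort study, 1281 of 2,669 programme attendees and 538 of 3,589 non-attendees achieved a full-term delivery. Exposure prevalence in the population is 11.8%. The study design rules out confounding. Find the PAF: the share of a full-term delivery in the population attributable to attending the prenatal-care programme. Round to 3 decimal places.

p₁ = P(outcome | exposed) = 1281/2669 = 0.47996
p₀ = P(outcome | unexposed) = 538/3589 = 0.1499
Overall risk P(Y=1) = π·p₁ + (1−π)·p₀ = 0.118×0.47996 + 0.882×0.1499 = 0.18885.
Under exogeneity, PAF = [P(Y=1) − p₀] / P(Y=1).
PAF = (0.18885 − 0.1499) / 0.18885 ≈ 0.2062

PAF ≈ 0.206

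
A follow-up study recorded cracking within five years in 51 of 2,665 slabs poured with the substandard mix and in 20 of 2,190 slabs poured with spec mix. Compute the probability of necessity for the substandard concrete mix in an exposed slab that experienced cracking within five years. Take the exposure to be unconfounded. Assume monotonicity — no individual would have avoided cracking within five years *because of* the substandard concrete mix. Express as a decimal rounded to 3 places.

p₁ = P(outcome | exposed) = 51/2665 = 0.019137
p₀ = P(outcome | unexposed) = 20/2190 = 0.0091324
Under exogeneity and monotonicity, PN = (p₁ − p₀) / p₁.
PN = (0.019137 − 0.0091324) / 0.019137 = 0.010005 / 0.019137 ≈ 0.5228

PN ≈ 0.523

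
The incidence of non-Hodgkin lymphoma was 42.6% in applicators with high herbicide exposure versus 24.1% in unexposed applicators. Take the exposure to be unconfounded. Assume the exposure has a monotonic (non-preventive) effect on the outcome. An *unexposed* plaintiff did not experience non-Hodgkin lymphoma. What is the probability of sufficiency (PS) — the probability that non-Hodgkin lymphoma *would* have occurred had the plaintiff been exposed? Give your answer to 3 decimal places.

PS ≈ 0.244

p₁ = 0.426, p₀ = 0.241.
Under exogeneity and monotonicity, PS = (p₁ − p₀) / (1 − p₀).
PS = (0.426 − 0.241) / (1 − 0.241) = 0.185 / 0.759 ≈ 0.2437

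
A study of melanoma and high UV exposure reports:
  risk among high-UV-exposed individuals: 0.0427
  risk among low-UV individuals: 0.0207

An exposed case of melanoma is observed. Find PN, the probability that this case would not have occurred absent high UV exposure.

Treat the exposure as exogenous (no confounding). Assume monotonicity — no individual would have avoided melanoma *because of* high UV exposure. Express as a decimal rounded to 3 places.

PN ≈ 0.515

Let p₁ = 0.0427, p₀ = 0.0207.
Under exogeneity and monotonicity, PN = (p₁ − p₀) / p₁.
PN = (0.0427 − 0.0207) / 0.0427 = 0.022 / 0.0427 ≈ 0.5152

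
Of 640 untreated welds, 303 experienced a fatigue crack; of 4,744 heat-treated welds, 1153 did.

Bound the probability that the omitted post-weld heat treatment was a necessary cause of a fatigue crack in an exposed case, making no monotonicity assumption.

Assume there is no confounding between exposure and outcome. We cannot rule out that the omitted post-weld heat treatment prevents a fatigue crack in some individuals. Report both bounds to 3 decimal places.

0.487 ≤ PN ≤ 1.000

p₁ = P(outcome | exposed) = 303/640 = 0.47344
p₀ = P(outcome | unexposed) = 1153/4744 = 0.24304
Under exogeneity alone the bounds on PN are max{0,(p₁−p₀)/p₁} ≤ PN ≤ min{1,(1−p₀)/p₁}.
  lower = (p₁ − p₀)/p₁ = 0.23039 / 0.47344 ≈ 0.4866
  upper = min{1, (1 − p₀)/p₁} = 0.75696 / 0.47344 ≈ 1.5989 → capped at 1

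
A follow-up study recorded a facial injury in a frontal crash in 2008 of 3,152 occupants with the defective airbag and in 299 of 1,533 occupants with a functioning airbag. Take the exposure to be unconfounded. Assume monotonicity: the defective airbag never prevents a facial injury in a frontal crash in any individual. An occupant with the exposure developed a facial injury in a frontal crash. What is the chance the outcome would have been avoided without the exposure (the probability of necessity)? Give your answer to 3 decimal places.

PN ≈ 0.694

p₁ = P(outcome | exposed) = 2008/3152 = 0.63706
p₀ = P(outcome | unexposed) = 299/1533 = 0.19504
Under exogeneity and monotonicity, PN = (p₁ − p₀) / p₁.
PN = (0.63706 − 0.19504) / 0.63706 = 0.44201 / 0.63706 ≈ 0.6938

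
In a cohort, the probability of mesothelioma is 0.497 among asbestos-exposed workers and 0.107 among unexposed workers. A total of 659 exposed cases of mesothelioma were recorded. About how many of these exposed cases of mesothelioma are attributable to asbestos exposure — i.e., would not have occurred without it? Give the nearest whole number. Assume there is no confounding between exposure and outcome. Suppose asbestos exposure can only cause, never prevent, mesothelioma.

Let p₁ = 0.497, p₀ = 0.107.
PN = (p₁ − p₀)/p₁ = (0.497 − 0.107) / 0.497 ≈ 0.78471.
Attributable cases ≈ PN × (exposed cases) = 0.78471 × 659 ≈ 517.12.

about 517 cases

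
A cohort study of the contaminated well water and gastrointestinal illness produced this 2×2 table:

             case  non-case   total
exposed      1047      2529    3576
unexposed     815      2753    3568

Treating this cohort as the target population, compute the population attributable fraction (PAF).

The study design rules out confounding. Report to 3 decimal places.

PAF ≈ 0.124

p₁ = P(outcome | exposed) = 1047/3576 = 0.29279
p₀ = P(outcome | unexposed) = 815/3568 = 0.22842
Exposure prevalence π = 3576/7144 = 0.50056; overall risk P(Y=1) = 0.26064.
Under exogeneity, PAF = [P(Y=1) − p₀]/P(Y=1).
PAF = (0.26064 − 0.22842) / 0.26064 ≈ 0.1236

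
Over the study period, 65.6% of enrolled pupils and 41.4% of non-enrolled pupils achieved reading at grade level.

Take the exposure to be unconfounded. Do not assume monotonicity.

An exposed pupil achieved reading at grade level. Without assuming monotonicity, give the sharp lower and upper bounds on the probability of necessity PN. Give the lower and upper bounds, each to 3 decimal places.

p₁ = 0.656, p₀ = 0.414.
Under exogeneity alone the bounds on PN are max{0,(p₁−p₀)/p₁} ≤ PN ≤ min{1,(1−p₀)/p₁}.
  lower = (p₁ − p₀)/p₁ = 0.242 / 0.656 ≈ 0.3689
  upper = min{1, (1 − p₀)/p₁} = 0.586 / 0.656 ≈ 0.8933

0.369 ≤ PN ≤ 0.893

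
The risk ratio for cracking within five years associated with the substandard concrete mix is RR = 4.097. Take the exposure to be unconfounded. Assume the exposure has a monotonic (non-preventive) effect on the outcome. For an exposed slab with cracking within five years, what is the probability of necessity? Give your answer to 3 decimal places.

PN ≈ 0.756

Under exogeneity and monotonicity, PN = (RR − 1) / RR = 1 − 1/RR.
PN = (4.097 − 1) / 4.097 = 3.097 / 4.097 ≈ 0.7559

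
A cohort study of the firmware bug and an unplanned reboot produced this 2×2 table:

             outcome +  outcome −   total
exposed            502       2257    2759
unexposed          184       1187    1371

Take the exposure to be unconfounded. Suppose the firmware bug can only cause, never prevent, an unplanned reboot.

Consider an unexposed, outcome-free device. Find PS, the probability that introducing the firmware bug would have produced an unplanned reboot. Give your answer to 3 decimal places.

PS ≈ 0.055

p₁ = P(outcome | exposed) = 502/2759 = 0.18195
p₀ = P(outcome | unexposed) = 184/1371 = 0.13421
Under exogeneity and monotonicity, PS = (p₁ − p₀) / (1 − p₀).
PS = (0.18195 − 0.13421) / (1 − 0.13421) = 0.047741 / 0.86579 ≈ 0.0551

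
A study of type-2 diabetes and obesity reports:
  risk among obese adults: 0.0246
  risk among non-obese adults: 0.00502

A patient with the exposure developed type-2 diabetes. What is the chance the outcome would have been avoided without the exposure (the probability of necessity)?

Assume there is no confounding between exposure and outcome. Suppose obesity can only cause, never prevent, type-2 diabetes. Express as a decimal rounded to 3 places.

PN ≈ 0.796

Let p₁ = 0.0246, p₀ = 0.00502.
Under exogeneity and monotonicity, PN = (p₁ − p₀) / p₁.
PN = (0.0246 − 0.00502) / 0.0246 = 0.01958 / 0.0246 ≈ 0.7959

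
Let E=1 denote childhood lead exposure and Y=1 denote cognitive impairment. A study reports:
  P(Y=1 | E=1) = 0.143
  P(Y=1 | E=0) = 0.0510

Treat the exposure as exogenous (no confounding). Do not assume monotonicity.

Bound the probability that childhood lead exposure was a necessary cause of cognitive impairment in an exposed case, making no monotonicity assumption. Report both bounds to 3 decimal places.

Let p₁ = 0.143, p₀ = 0.051.
Under exogeneity alone the bounds on PN are max{0,(p₁−p₀)/p₁} ≤ PN ≤ min{1,(1−p₀)/p₁}.
  lower = (p₁ − p₀)/p₁ = 0.092 / 0.143 ≈ 0.6434
  upper = min{1, (1 − p₀)/p₁} = 0.949 / 0.143 ≈ 6.6364 → capped at 1

0.643 ≤ PN ≤ 1.000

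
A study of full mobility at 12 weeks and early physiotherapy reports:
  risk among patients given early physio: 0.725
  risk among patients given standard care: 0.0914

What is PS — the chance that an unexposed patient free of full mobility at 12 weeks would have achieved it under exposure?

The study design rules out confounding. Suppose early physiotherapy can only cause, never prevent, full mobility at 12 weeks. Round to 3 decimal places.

Let p₁ = 0.725, p₀ = 0.0914.
Under exogeneity and monotonicity, PS = (p₁ − p₀) / (1 − p₀).
PS = (0.725 − 0.0914) / (1 − 0.0914) = 0.6336 / 0.9086 ≈ 0.6973

PS ≈ 0.697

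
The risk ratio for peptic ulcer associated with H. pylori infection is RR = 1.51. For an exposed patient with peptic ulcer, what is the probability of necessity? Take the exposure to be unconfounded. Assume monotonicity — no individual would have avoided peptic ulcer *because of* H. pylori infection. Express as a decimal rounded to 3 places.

PN ≈ 0.338

Under exogeneity and monotonicity, PN = (RR − 1) / RR = 1 − 1/RR.
PN = (1.51 − 1) / 1.51 = 0.51 / 1.51 ≈ 0.3377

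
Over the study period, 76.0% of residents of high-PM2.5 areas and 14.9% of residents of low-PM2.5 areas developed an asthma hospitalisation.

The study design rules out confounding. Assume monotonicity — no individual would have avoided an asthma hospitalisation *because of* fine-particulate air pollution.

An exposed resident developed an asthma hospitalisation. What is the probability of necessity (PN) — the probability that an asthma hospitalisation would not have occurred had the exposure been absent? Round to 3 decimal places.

PN ≈ 0.804

p₁ = 0.76, p₀ = 0.149.
Under exogeneity and monotonicity, PN = (p₁ − p₀) / p₁.
PN = (0.76 − 0.149) / 0.76 = 0.611 / 0.76 ≈ 0.8039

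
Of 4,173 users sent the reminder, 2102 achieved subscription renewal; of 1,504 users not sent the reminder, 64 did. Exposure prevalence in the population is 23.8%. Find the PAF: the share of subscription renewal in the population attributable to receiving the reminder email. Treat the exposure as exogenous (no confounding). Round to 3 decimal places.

p₁ = P(outcome | exposed) = 2102/4173 = 0.50371
p₀ = P(outcome | unexposed) = 64/1504 = 0.042553
Overall risk P(Y=1) = π·p₁ + (1−π)·p₀ = 0.238×0.50371 + 0.762×0.042553 = 0.15231.
Under exogeneity, PAF = [P(Y=1) − p₀] / P(Y=1).
PAF = (0.15231 − 0.042553) / 0.15231 ≈ 0.7206

PAF ≈ 0.721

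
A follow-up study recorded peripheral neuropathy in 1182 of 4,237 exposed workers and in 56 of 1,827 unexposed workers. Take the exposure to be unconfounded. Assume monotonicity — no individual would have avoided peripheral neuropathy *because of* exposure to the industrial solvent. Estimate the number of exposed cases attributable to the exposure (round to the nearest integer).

p₁ = P(outcome | exposed) = 1182/4237 = 0.27897
p₀ = P(outcome | unexposed) = 56/1827 = 0.030651
PN = (p₁ − p₀)/p₁ = (0.27897 − 0.030651) / 0.27897 ≈ 0.89013.
Attributable cases ≈ PN × (exposed cases) = 0.89013 × 1182 ≈ 1052.13.

about 1052 cases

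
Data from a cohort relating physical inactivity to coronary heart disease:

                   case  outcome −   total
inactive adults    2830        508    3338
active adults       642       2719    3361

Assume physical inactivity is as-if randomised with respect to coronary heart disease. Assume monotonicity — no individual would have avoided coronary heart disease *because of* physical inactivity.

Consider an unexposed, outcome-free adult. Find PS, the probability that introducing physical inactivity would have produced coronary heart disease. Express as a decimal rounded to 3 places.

p₁ = P(outcome | exposed) = 2830/3338 = 0.84781
p₀ = P(outcome | unexposed) = 642/3361 = 0.19101
Under exogeneity and monotonicity, PS = (p₁ − p₀) / (1 − p₀).
PS = (0.84781 − 0.19101) / (1 − 0.19101) = 0.6568 / 0.80899 ≈ 0.8119

PS ≈ 0.812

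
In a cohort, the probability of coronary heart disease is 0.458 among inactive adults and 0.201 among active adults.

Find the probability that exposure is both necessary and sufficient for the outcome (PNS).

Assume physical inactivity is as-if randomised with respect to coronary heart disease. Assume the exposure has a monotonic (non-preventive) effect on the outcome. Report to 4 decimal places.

PNS ≈ 0.2570

Let p₁ = 0.458, p₀ = 0.201.
Under exogeneity and monotonicity, PNS = p₁ − p₀.
PNS = 0.458 − 0.201 = 0.257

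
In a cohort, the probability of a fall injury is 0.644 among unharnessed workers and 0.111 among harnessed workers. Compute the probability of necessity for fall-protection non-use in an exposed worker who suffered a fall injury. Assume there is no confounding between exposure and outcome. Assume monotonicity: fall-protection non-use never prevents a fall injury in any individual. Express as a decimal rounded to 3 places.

PN ≈ 0.828

Let p₁ = 0.644, p₀ = 0.111.
Under exogeneity and monotonicity, PN = (p₁ − p₀) / p₁.
PN = (0.644 − 0.111) / 0.644 = 0.533 / 0.644 ≈ 0.8276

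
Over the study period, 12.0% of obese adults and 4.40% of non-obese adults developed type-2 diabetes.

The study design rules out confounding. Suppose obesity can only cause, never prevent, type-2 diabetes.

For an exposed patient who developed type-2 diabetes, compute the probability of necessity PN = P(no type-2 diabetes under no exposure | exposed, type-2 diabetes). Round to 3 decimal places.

p₁ = 0.12, p₀ = 0.044.
Under exogeneity and monotonicity, PN = (p₁ − p₀) / p₁.
PN = (0.12 − 0.044) / 0.12 = 0.076 / 0.12 ≈ 0.6333

PN ≈ 0.633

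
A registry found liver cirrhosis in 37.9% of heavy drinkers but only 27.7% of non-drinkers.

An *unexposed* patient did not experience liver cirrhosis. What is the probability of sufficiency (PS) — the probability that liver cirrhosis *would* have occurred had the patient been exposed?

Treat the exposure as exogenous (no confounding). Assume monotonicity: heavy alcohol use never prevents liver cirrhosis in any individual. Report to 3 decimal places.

PS ≈ 0.141

p₁ = 0.379, p₀ = 0.277.
Under exogeneity and monotonicity, PS = (p₁ − p₀) / (1 − p₀).
PS = (0.379 − 0.277) / (1 − 0.277) = 0.102 / 0.723 ≈ 0.1411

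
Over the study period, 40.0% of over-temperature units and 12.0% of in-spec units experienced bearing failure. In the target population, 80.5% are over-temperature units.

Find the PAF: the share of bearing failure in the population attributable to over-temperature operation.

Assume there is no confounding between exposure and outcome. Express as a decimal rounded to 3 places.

p₁ = 0.4, p₀ = 0.12.
Overall risk P(Y=1) = π·p₁ + (1−π)·p₀ = 0.805×0.4 + 0.195×0.12 = 0.3454.
Under exogeneity, PAF = [P(Y=1) − p₀] / P(Y=1).
PAF = (0.3454 − 0.12) / 0.3454 ≈ 0.6526

PAF ≈ 0.653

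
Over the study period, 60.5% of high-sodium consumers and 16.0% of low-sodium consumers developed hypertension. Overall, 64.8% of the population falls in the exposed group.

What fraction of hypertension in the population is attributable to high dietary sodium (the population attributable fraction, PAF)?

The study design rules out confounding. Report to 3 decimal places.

p₁ = 0.605, p₀ = 0.16.
Overall risk P(Y=1) = π·p₁ + (1−π)·p₀ = 0.648×0.605 + 0.352×0.16 = 0.44836.
Under exogeneity, PAF = [P(Y=1) − p₀] / P(Y=1).
PAF = (0.44836 − 0.16) / 0.44836 ≈ 0.6431

PAF ≈ 0.643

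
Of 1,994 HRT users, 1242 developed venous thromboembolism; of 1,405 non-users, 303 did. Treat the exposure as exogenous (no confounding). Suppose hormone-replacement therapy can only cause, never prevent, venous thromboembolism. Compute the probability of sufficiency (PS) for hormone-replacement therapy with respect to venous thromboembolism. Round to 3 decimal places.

p₁ = P(outcome | exposed) = 1242/1994 = 0.62287
p₀ = P(outcome | unexposed) = 303/1405 = 0.21566
Under exogeneity and monotonicity, PS = (p₁ − p₀) / (1 − p₀).
PS = (0.62287 − 0.21566) / (1 − 0.21566) = 0.40721 / 0.78434 ≈ 0.5192

PS ≈ 0.519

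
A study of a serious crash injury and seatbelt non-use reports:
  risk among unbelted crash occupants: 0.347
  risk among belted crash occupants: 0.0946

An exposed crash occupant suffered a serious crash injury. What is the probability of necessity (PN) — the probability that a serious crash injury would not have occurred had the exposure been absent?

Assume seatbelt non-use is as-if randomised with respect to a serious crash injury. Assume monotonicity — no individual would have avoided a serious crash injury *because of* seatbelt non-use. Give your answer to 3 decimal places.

Let p₁ = 0.347, p₀ = 0.0946.
Under exogeneity and monotonicity, PN = (p₁ − p₀) / p₁.
PN = (0.347 − 0.0946) / 0.347 = 0.2524 / 0.347 ≈ 0.7274

PN ≈ 0.727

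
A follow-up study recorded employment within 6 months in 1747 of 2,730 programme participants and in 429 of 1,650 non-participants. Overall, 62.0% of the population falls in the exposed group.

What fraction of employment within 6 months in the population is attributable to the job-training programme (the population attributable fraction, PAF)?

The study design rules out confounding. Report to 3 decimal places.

p₁ = P(outcome | exposed) = 1747/2730 = 0.63993
p₀ = P(outcome | unexposed) = 429/1650 = 0.26
Overall risk P(Y=1) = π·p₁ + (1−π)·p₀ = 0.62×0.63993 + 0.38×0.26 = 0.49555.
Under exogeneity, PAF = [P(Y=1) − p₀] / P(Y=1).
PAF = (0.49555 − 0.26) / 0.49555 ≈ 0.4753

PAF ≈ 0.475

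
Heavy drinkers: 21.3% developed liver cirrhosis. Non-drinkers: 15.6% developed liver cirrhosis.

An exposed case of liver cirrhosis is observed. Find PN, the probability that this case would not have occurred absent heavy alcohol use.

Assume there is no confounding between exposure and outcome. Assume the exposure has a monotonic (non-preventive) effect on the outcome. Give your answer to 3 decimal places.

p₁ = 0.213, p₀ = 0.156.
Under exogeneity and monotonicity, PN = (p₁ − p₀) / p₁.
PN = (0.213 − 0.156) / 0.213 = 0.057 / 0.213 ≈ 0.2676

PN ≈ 0.268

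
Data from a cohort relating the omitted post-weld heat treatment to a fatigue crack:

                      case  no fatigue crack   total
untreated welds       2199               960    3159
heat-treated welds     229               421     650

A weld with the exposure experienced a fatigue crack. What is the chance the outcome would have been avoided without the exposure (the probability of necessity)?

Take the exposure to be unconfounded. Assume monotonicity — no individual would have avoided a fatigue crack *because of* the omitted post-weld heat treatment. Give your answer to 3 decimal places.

PN ≈ 0.494

p₁ = P(outcome | exposed) = 2199/3159 = 0.69611
p₀ = P(outcome | unexposed) = 229/650 = 0.35231
Under exogeneity and monotonicity, PN = (p₁ − p₀) / p₁.
PN = (0.69611 − 0.35231) / 0.69611 = 0.3438 / 0.69611 ≈ 0.4939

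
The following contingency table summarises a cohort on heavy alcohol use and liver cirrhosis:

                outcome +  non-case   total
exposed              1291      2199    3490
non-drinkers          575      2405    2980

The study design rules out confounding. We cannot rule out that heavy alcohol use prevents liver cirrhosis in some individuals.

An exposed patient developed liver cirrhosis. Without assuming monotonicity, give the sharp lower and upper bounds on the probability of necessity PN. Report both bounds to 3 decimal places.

0.478 ≤ PN ≤ 1.000

p₁ = P(outcome | exposed) = 1291/3490 = 0.36991
p₀ = P(outcome | unexposed) = 575/2980 = 0.19295
Under exogeneity alone the bounds on PN are max{0,(p₁−p₀)/p₁} ≤ PN ≤ min{1,(1−p₀)/p₁}.
  lower = (p₁ − p₀)/p₁ = 0.17696 / 0.36991 ≈ 0.4784
  upper = min{1, (1 − p₀)/p₁} = 0.80705 / 0.36991 ≈ 2.1817 → capped at 1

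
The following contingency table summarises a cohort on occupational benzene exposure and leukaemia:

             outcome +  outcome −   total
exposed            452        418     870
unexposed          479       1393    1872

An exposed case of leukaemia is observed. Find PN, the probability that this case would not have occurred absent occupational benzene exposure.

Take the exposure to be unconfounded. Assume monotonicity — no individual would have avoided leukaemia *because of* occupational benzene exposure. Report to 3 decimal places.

PN ≈ 0.507

p₁ = P(outcome | exposed) = 452/870 = 0.51954
p₀ = P(outcome | unexposed) = 479/1872 = 0.25588
Under exogeneity and monotonicity, PN = (p₁ − p₀) / p₁.
PN = (0.51954 − 0.25588) / 0.51954 = 0.26366 / 0.51954 ≈ 0.5075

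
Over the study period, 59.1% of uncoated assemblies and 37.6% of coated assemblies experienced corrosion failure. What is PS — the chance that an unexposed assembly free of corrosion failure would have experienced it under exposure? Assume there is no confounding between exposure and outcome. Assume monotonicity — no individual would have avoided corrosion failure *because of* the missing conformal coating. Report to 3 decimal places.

p₁ = 0.591, p₀ = 0.376.
Under exogeneity and monotonicity, PS = (p₁ − p₀) / (1 − p₀).
PS = (0.591 − 0.376) / (1 − 0.376) = 0.215 / 0.624 ≈ 0.3446

PS ≈ 0.345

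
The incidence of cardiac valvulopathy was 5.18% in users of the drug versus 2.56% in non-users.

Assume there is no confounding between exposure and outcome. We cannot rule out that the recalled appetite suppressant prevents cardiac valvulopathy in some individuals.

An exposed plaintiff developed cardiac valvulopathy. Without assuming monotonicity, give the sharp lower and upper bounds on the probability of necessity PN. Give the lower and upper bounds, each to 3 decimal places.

0.506 ≤ PN ≤ 1.000

p₁ = 0.0518, p₀ = 0.0256.
Under exogeneity alone the bounds on PN are max{0,(p₁−p₀)/p₁} ≤ PN ≤ min{1,(1−p₀)/p₁}.
  lower = (p₁ − p₀)/p₁ = 0.0262 / 0.0518 ≈ 0.5058
  upper = min{1, (1 − p₀)/p₁} = 0.9744 / 0.0518 ≈ 18.8108 → capped at 1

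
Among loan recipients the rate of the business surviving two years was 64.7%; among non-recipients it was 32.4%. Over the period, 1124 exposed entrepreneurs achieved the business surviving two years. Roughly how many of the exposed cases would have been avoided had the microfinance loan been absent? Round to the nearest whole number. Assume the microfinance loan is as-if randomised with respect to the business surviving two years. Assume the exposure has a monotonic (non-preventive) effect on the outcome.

p₁ = 0.647, p₀ = 0.324.
PN = (p₁ − p₀)/p₁ = (0.647 − 0.324) / 0.647 ≈ 0.49923.
Attributable cases ≈ PN × (exposed cases) = 0.49923 × 1124 ≈ 561.13.

about 561 cases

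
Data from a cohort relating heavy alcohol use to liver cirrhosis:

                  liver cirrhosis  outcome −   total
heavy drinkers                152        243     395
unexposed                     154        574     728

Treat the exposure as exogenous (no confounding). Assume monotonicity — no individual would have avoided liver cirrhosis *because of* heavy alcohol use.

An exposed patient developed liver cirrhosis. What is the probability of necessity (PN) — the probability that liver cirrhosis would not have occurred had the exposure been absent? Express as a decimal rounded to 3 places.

p₁ = P(outcome | exposed) = 152/395 = 0.38481
p₀ = P(outcome | unexposed) = 154/728 = 0.21154
Under exogeneity and monotonicity, PN = (p₁ − p₀)/p₁.
PN = (0.38481 − 0.21154) / 0.38481 ≈ 0.4503

PN ≈ 0.450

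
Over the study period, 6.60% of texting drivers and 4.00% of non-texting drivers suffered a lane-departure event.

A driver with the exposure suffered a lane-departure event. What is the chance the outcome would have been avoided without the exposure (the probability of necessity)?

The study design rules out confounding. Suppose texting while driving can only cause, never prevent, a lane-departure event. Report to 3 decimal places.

PN ≈ 0.394

p₁ = 0.066, p₀ = 0.04.
Under exogeneity and monotonicity, PN = (p₁ − p₀) / p₁.
PN = (0.066 − 0.04) / 0.066 = 0.026 / 0.066 ≈ 0.3939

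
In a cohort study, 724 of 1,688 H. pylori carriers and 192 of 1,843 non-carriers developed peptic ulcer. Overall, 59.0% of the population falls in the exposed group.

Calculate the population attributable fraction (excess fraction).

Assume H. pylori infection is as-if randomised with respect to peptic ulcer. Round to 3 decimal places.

p₁ = P(outcome | exposed) = 724/1688 = 0.42891
p₀ = P(outcome | unexposed) = 192/1843 = 0.10418
Overall risk P(Y=1) = π·p₁ + (1−π)·p₀ = 0.59×0.42891 + 0.41×0.10418 = 0.29577.
Under exogeneity, PAF = [P(Y=1) − p₀] / P(Y=1).
PAF = (0.29577 − 0.10418) / 0.29577 ≈ 0.6478

PAF ≈ 0.648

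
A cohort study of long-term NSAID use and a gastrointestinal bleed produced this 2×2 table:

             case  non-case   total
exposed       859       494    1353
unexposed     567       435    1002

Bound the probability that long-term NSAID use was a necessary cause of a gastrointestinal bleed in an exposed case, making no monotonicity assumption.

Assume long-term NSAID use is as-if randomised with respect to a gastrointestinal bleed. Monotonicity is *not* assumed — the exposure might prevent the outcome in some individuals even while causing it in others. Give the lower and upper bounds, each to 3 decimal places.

p₁ = P(outcome | exposed) = 859/1353 = 0.63489
p₀ = P(outcome | unexposed) = 567/1002 = 0.56587
Under exogeneity alone the bounds on PN are max{0,(p₁−p₀)/p₁} ≤ PN ≤ min{1,(1−p₀)/p₁}.
  lower = (p₁ − p₀)/p₁ = 0.069017 / 0.63489 ≈ 0.1087
  upper = min{1, (1 − p₀)/p₁} = 0.43413 / 0.63489 ≈ 0.6838

0.109 ≤ PN ≤ 0.684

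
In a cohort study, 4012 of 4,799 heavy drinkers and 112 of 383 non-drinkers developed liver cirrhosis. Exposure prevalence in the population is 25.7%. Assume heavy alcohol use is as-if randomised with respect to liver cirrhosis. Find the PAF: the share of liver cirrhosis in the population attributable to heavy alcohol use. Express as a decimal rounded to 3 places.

p₁ = P(outcome | exposed) = 4012/4799 = 0.83601
p₀ = P(outcome | unexposed) = 112/383 = 0.29243
Overall risk P(Y=1) = π·p₁ + (1−π)·p₀ = 0.257×0.83601 + 0.743×0.29243 = 0.43213.
Under exogeneity, PAF = [P(Y=1) − p₀] / P(Y=1).
PAF = (0.43213 − 0.29243) / 0.43213 ≈ 0.3233

PAF ≈ 0.323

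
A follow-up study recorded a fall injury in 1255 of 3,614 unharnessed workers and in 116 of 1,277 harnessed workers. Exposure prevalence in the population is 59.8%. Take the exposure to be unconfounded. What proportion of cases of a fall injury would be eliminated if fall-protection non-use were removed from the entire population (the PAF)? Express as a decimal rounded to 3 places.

p₁ = P(outcome | exposed) = 1255/3614 = 0.34726
p₀ = P(outcome | unexposed) = 116/1277 = 0.090838
Overall risk P(Y=1) = π·p₁ + (1−π)·p₀ = 0.598×0.34726 + 0.402×0.090838 = 0.24418.
Under exogeneity, PAF = [P(Y=1) − p₀] / P(Y=1).
PAF = (0.24418 − 0.090838) / 0.24418 ≈ 0.6280

PAF ≈ 0.628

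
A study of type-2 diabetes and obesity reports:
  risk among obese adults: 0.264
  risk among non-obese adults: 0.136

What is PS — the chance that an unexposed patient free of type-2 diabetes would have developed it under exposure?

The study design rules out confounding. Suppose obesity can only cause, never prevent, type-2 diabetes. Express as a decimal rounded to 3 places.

Let p₁ = 0.264, p₀ = 0.136.
Under exogeneity and monotonicity, PS = (p₁ − p₀) / (1 − p₀).
PS = (0.264 − 0.136) / (1 − 0.136) = 0.128 / 0.864 ≈ 0.1481

PS ≈ 0.148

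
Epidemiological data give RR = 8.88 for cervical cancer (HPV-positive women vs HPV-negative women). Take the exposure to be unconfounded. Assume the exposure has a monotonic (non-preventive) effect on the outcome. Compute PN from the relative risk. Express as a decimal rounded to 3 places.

PN ≈ 0.887

Under exogeneity and monotonicity, PN = (RR − 1) / RR = 1 − 1/RR.
PN = (8.88 − 1) / 8.88 = 7.88 / 8.88 ≈ 0.8874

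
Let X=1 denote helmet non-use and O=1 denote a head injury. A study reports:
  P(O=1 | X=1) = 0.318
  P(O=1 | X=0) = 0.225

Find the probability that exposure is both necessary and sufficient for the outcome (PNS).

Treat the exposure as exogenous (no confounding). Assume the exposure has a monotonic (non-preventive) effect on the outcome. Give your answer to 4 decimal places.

PNS ≈ 0.0930

Let p₁ = 0.318, p₀ = 0.225.
Under exogeneity and monotonicity, PNS = p₁ − p₀.
PNS = 0.318 − 0.225 = 0.093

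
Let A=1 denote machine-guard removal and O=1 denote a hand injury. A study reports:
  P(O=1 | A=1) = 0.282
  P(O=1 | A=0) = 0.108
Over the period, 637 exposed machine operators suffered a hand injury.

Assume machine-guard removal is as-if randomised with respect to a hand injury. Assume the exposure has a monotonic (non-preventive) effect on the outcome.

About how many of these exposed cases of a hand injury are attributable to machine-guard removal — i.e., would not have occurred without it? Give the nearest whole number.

Let p₁ = 0.282, p₀ = 0.108.
PN = (p₁ − p₀)/p₁ = (0.282 − 0.108) / 0.282 ≈ 0.61702.
Attributable cases ≈ PN × (exposed cases) = 0.61702 × 637 ≈ 393.04.

about 393 cases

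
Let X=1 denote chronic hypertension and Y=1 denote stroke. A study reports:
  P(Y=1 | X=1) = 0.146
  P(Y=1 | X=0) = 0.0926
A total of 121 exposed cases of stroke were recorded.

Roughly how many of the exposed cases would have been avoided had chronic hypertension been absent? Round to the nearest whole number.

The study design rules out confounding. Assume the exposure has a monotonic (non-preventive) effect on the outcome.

about 44 cases

Let p₁ = 0.146, p₀ = 0.0926.
PN = (p₁ − p₀)/p₁ = (0.146 − 0.0926) / 0.146 ≈ 0.36575.
Attributable cases ≈ PN × (exposed cases) = 0.36575 × 121 ≈ 44.26.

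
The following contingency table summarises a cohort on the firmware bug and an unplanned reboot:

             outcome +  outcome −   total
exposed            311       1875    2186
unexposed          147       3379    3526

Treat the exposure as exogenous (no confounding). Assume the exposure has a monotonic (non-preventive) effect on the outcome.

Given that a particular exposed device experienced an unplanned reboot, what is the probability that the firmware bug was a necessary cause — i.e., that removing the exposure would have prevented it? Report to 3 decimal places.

p₁ = P(outcome | exposed) = 311/2186 = 0.14227
p₀ = P(outcome | unexposed) = 147/3526 = 0.04169
Under exogeneity and monotonicity, PN = (p₁ − p₀) / p₁.
PN = (0.14227 − 0.04169) / 0.14227 = 0.10058 / 0.14227 ≈ 0.7070

PN ≈ 0.707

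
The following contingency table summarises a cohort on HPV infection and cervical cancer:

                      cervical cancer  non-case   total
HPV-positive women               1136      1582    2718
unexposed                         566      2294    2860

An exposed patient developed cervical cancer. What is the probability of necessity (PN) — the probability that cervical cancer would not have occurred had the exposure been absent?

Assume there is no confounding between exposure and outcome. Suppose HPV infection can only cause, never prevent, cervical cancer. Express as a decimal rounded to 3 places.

p₁ = P(outcome | exposed) = 1136/2718 = 0.41795
p₀ = P(outcome | unexposed) = 566/2860 = 0.1979
Under exogeneity and monotonicity, PN = (p₁ − p₀)/p₁.
PN = (0.41795 − 0.1979) / 0.41795 ≈ 0.5265

PN ≈ 0.526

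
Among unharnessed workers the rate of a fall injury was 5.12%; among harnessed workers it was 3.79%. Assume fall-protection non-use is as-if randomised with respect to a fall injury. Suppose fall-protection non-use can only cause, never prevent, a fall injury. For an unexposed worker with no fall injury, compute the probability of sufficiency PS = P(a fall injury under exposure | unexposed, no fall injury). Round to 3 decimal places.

PS ≈ 0.014

p₁ = 0.0512, p₀ = 0.0379.
Under exogeneity and monotonicity, PS = (p₁ − p₀) / (1 − p₀).
PS = (0.0512 − 0.0379) / (1 − 0.0379) = 0.0133 / 0.9621 ≈ 0.0138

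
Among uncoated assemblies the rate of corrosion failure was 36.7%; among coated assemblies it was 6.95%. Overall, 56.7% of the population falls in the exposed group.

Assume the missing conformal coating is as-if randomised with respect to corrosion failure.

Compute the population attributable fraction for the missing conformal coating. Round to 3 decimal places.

p₁ = 0.367, p₀ = 0.0695.
Overall risk P(Y=1) = π·p₁ + (1−π)·p₀ = 0.567×0.367 + 0.433×0.0695 = 0.23818.
Under exogeneity, PAF = [P(Y=1) − p₀] / P(Y=1).
PAF = (0.23818 − 0.0695) / 0.23818 ≈ 0.7082

PAF ≈ 0.708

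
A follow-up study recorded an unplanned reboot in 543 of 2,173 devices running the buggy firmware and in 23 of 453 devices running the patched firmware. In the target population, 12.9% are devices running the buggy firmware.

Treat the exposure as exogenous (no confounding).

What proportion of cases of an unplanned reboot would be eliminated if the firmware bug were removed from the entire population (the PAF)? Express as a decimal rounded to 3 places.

PAF ≈ 0.336

p₁ = P(outcome | exposed) = 543/2173 = 0.24988
p₀ = P(outcome | unexposed) = 23/453 = 0.050773
Overall risk P(Y=1) = π·p₁ + (1−π)·p₀ = 0.129×0.24988 + 0.871×0.050773 = 0.076458.
Under exogeneity, PAF = [P(Y=1) − p₀] / P(Y=1).
PAF = (0.076458 − 0.050773) / 0.076458 ≈ 0.3359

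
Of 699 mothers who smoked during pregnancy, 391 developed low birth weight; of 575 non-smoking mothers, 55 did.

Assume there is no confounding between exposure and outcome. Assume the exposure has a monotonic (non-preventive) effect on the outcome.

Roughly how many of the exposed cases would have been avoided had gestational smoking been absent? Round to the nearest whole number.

p₁ = P(outcome | exposed) = 391/699 = 0.55937
p₀ = P(outcome | unexposed) = 55/575 = 0.095652
PN = (p₁ − p₀)/p₁ = (0.55937 − 0.095652) / 0.55937 ≈ 0.82900.
Attributable cases ≈ PN × (exposed cases) = 0.82900 × 391 ≈ 324.14.

about 324 cases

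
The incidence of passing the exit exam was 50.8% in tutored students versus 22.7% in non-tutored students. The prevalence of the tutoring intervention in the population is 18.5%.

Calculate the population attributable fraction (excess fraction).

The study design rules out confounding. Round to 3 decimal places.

PAF ≈ 0.186

p₁ = 0.508, p₀ = 0.227.
Overall risk P(Y=1) = π·p₁ + (1−π)·p₀ = 0.185×0.508 + 0.815×0.227 = 0.27898.
Under exogeneity, PAF = [P(Y=1) − p₀] / P(Y=1).
PAF = (0.27898 − 0.227) / 0.27898 ≈ 0.1863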